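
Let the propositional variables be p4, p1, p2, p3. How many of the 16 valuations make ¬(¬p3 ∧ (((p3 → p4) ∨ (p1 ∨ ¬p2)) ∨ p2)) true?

Initial set: {¬(¬p3 ∧ (((p3 → p4) ∨ (p1 ∨ ¬p2)) ∨ p2))}.
¬(¬p3 ∧ (((p3 → p4) ∨ (p1 ∨ ¬p2)) ∨ p2)): β-rule — branch into ¬¬p3  //  ¬(((p3 → p4) ∨ (p1 ∨ ¬p2)) ∨ p2).
  branch 1 (add ¬¬p3):
    ○ open, literals {p3=1}.
  branch 2 (add ¬(((p3 → p4) ∨ (p1 ∨ ¬p2)) ∨ p2)):
    ¬(((p3 → p4) ∨ (p1 ∨ ¬p2)) ∨ p2): α-rule — add ¬((p3 → p4) ∨ (p1 ∨ ¬p2)), ¬p2.
    ¬((p3 → p4) ∨ (p1 ∨ ¬p2)): α-rule — add ¬(p3 → p4), ¬(p1 ∨ ¬p2).
    ¬(p3 → p4): α-rule — add p3, ¬p4.
    ¬(p1 ∨ ¬p2): α-rule — add ¬p1, ¬¬p2.
    × closes — contains both p2 and ¬p2.
1 branch closed, 1 open.
Each open branch fixes some atoms; the unmentioned ones are free. Counting distinct full assignments: branch {p3=1} (p4, p1, p2) contributes 8 new. Total: 8.

8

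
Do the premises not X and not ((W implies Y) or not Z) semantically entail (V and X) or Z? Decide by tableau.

Initial set: {T (not X and not ((W implies Y) or not Z)); F ((V and X) or Z)}.
T (not X and not ((W implies Y) or not Z)): α-rule — add T not X, T not ((W implies Y) or not Z).
F ((V and X) or Z): α-rule — add F (V and X), F Z.
T not ((W implies Y) or not Z): α-rule — add F (W implies Y), F not Z.
× closes — contains both Z and not Z.
All 1 branch closes.
Every branch closed, so the premises entail the conclusion.

Yes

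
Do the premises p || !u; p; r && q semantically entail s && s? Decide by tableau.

No

Initial set: {(p || !u); p; (r && q); !(s && s)}.
(r && q): α-rule — add r, q.
(p || !u): β-rule — branch into p  //  !u.
  branch 1 (add p):
    !(s && s): β-rule — branch into !s  //  !s.
      branch 1.1 (add !s):
        ○ open, literals {p=1, q=1, r=1, s=0}.
      branch 1.2 (add !s):
        ○ open, literals {p=1, q=1, r=1, s=0}.
  branch 2 (add !u):
    !(s && s): β-rule — branch into !s  //  !s.
      branch 2.1 (add !s):
        ○ open, literals {p=1, q=1, r=1, s=0, u=0}.
      branch 2.2 (add !s):
        ○ open, literals {p=1, q=1, r=1, s=0, u=0}.
0 branches closed, 4 open.
An open branch gives a countermodel: p=1, q=1, r=1, s=0 (unmentioned atoms arbitrary); the premises hold there but the conclusion fails.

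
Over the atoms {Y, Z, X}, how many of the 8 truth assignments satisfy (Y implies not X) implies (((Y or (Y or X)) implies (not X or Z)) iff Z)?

Initial set: {((Y implies not X) implies (((Y or (Y or X)) implies (not X or Z)) iff Z))}.
((Y implies not X) implies (((Y or (Y or X)) implies (not X or Z)) iff Z)): β-rule — branch into not (Y implies not X)  //  (((Y or (Y or X)) implies (not X or Z)) iff Z).
  branch 1 (add not (Y implies not X)):
    not (Y implies not X): α-rule — add Y, not not X.
    ○ open, literals {X=true, Y=true}.
  branch 2 (add (((Y or (Y or X)) implies (not X or Z)) iff Z)):
    (((Y or (Y or X)) implies (not X or Z)) iff Z): β-rule — branch into ((Y or (Y or X)) implies (not X or Z)), Z  //  not ((Y or (Y or X)) implies (not X or Z)), not Z.
      branch 2.1 (add ((Y or (Y or X)) implies (not X or Z)), Z):
        ((Y or (Y or X)) implies (not X or Z)): β-rule — branch into not (Y or (Y or X))  //  (not X or Z).
          branch 2.1.1 (add not (Y or (Y or X))):
            not (Y or (Y or X)): α-rule — add not Y, not (Y or X).
            not (Y or X): α-rule — add not Y, not X.
            ○ open, literals {X=false, Y=false, Z=true}.
          branch 2.1.2 (add (not X or Z)):
            (not X or Z): β-rule — branch into not X  //  Z.
              branch 2.1.2.1 (add not X):
                ○ open, literals {X=false, Z=true}.
              branch 2.1.2.2 (add Z):
                ○ open, literals {Z=true}.
      branch 2.2 (add not ((Y or (Y or X)) implies (not X or Z)), not Z):
        not ((Y or (Y or X)) implies (not X or Z)): α-rule — add (Y or (Y or X)), not (not X or Z).
        not (not X or Z): α-rule — add not not X, not Z.
        (Y or (Y or X)): β-rule — branch into Y  //  (Y or X).
          branch 2.2.1 (add Y):
            ○ open, literals {X=true, Y=true, Z=false}.
          branch 2.2.2 (add (Y or X)):
            (Y or X): β-rule — branch into Y  //  X.
              branch 2.2.2.1 (add Y):
                ○ open, literals {X=true, Y=true, Z=false}.
              branch 2.2.2.2 (add X):
                ○ open, literals {X=true, Z=false}.
0 branches closed, 7 open.
Each open branch fixes some atoms; the unmentioned ones are free. Counting distinct full assignments: branch {X=true, Y=true} (Z) contributes 2 new; branch {X=false, Y=false, Z=true} (none free) contributes 1 new; branch {X=false, Z=true} (Y) contributes 1 new; branch {Z=true} (Y, X) contributes 1 new; branch {X=true, Y=true, Z=false} (none free) contributes 0 new; branch {X=true, Y=true, Z=false} (none free) contributes 0 new; branch {X=true, Z=false} (Y) contributes 1 new. Total: 6.

6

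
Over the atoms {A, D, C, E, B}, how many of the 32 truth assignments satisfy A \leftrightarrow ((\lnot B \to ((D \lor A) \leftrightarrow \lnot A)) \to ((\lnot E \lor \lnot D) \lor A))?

Initial set: {(A \leftrightarrow ((\lnot B \to ((D \lor A) \leftrightarrow \lnot A)) \to ((\lnot E \lor \lnot D) \lor A)))}.
(A \leftrightarrow ((\lnot B \to ((D \lor A) \leftrightarrow \lnot A)) \to ((\lnot E \lor \lnot D) \lor A))): β-rule — branch into A, ((\lnot B \to ((D \lor A) \leftrightarrow \lnot A)) \to ((\lnot E \lor \lnot D) \lor A))  //  \lnot A, \lnot ((\lnot B \to ((D \lor A) \leftrightarrow \lnot A)) \to ((\lnot E \lor \lnot D) \lor A)).
  branch 1 (add A, ((\lnot B \to ((D \lor A) \leftrightarrow \lnot A)) \to ((\lnot E \lor \lnot D) \lor A))):
    ((\lnot B \to ((D \lor A) \leftrightarrow \lnot A)) \to ((\lnot E \lor \lnot D) \lor A)): β-rule — branch into \lnot (\lnot B \to ((D \lor A) \leftrightarrow \lnot A))  //  ((\lnot E \lor \lnot D) \lor A).
      branch 1.1 (add \lnot (\lnot B \to ((D \lor A) \leftrightarrow \lnot A))):
        \lnot (\lnot B \to ((D \lor A) \leftrightarrow \lnot A)): α-rule — add \lnot B, \lnot ((D \lor A) \leftrightarrow \lnot A).
        \lnot ((D \lor A) \leftrightarrow \lnot A): β-rule — branch into (D \lor A), \lnot \lnot A  //  \lnot (D \lor A), \lnot A.
          branch 1.1.1 (add (D \lor A), \lnot \lnot A):
            (D \lor A): β-rule — branch into D  //  A.
              branch 1.1.1.1 (add D):
                ○ open, literals {A=true, B=false, D=true}.
              branch 1.1.1.2 (add A):
                ○ open, literals {A=true, B=false}.
          branch 1.1.2 (add \lnot (D \lor A), \lnot A):
            × closes — contains both A and \lnot A.
      branch 1.2 (add ((\lnot E \lor \lnot D) \lor A)):
        ((\lnot E \lor \lnot D) \lor A): β-rule — branch into (\lnot E \lor \lnot D)  //  A.
          branch 1.2.1 (add (\lnot E \lor \lnot D)):
            (\lnot E \lor \lnot D): β-rule — branch into \lnot E  //  \lnot D.
              branch 1.2.1.1 (add \lnot E):
                ○ open, literals {A=true, E=false}.
              branch 1.2.1.2 (add \lnot D):
                ○ open, literals {A=true, D=false}.
          branch 1.2.2 (add A):
            ○ open, literals {A=true}.
  branch 2 (add \lnot A, \lnot ((\lnot B \to ((D \lor A) \leftrightarrow \lnot A)) \to ((\lnot E \lor \lnot D) \lor A))):
    \lnot ((\lnot B \to ((D \lor A) \leftrightarrow \lnot A)) \to ((\lnot E \lor \lnot D) \lor A)): α-rule — add (\lnot B \to ((D \lor A) \leftrightarrow \lnot A)), \lnot ((\lnot E \lor \lnot D) \lor A).
    \lnot ((\lnot E \lor \lnot D) \lor A): α-rule — add \lnot (\lnot E \lor \lnot D), \lnot A.
    \lnot (\lnot E \lor \lnot D): α-rule — add \lnot \lnot E, \lnot \lnot D.
    (\lnot B \to ((D \lor A) \leftrightarrow \lnot A)): β-rule — branch into \lnot \lnot B  //  ((D \lor A) \leftrightarrow \lnot A).
      branch 2.1 (add \lnot \lnot B):
        ○ open, literals {A=false, B=true, D=true, E=true}.
      branch 2.2 (add ((D \lor A) \leftrightarrow \lnot A)):
        ((D \lor A) \leftrightarrow \lnot A): β-rule — branch into (D \lor A), \lnot A  //  \lnot (D \lor A), \lnot \lnot A.
          branch 2.2.1 (add (D \lor A), \lnot A):
            (D \lor A): β-rule — branch into D  //  A.
              branch 2.2.1.1 (add D):
                ○ open, literals {A=false, D=true, E=true}.
              branch 2.2.1.2 (add A):
                × closes — contains both A and \lnot A.
          branch 2.2.2 (add \lnot (D \lor A), \lnot \lnot A):
            × closes — contains both A and \lnot A.
3 branches closed, 7 open.
Each open branch fixes some atoms; the unmentioned ones are free. Counting distinct full assignments: branch {A=true, B=false, D=true} (C, E) contributes 4 new; branch {A=true, B=false} (D, C, E) contributes 4 new; branch {A=true, E=false} (D, C, B) contributes 4 new; branch {A=true, D=false} (C, E, B) contributes 2 new; branch {A=true} (D, C, E, B) contributes 2 new; branch {A=false, B=true, D=true, E=true} (C) contributes 2 new; branch {A=false, D=true, E=true} (C, B) contributes 2 new. Total: 20.

20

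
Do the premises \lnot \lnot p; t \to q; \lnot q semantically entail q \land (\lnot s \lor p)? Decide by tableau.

No

Initial set: {\lnot \lnot p; (t \to q); \lnot q; \lnot (q \land (\lnot s \lor p))}.
\lnot \lnot p: drop double negation, giving p.
(t \to q): β-rule — branch into \lnot t  //  q.
  branch 1 (add \lnot t):
    \lnot (q \land (\lnot s \lor p)): β-rule — branch into \lnot q  //  \lnot (\lnot s \lor p).
      branch 1.1 (add \lnot q):
        ○ open, literals {p=1, q=0, t=0}.
      branch 1.2 (add \lnot (\lnot s \lor p)):
        \lnot (\lnot s \lor p): α-rule — add \lnot \lnot s, \lnot p.
        × closes — contains both p and \lnot p.
  branch 2 (add q):
    × closes — contains both q and \lnot q.
2 branches closed, 1 open.
An open branch gives a countermodel: p=1, q=0, t=0 (unmentioned atoms arbitrary); the premises hold there but the conclusion fails.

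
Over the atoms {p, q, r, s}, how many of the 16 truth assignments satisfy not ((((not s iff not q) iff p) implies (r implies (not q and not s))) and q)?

10

Initial set: {not ((((not s iff not q) iff p) implies (r implies (not q and not s))) and q)}.
not ((((not s iff not q) iff p) implies (r implies (not q and not s))) and q): β-rule — branch into not (((not s iff not q) iff p) implies (r implies (not q and not s)))  //  not q.
  branch 1 (add not (((not s iff not q) iff p) implies (r implies (not q and not s)))):
    not (((not s iff not q) iff p) implies (r implies (not q and not s))): α-rule — add ((not s iff not q) iff p), not (r implies (not q and not s)).
    not (r implies (not q and not s)): α-rule — add r, not (not q and not s).
    ((not s iff not q) iff p): β-rule — branch into (not s iff not q), p  //  not (not s iff not q), not p.
      branch 1.1 (add (not s iff not q), p):
        not (not q and not s): β-rule — branch into not not q  //  not not s.
          branch 1.1.1 (add not not q):
            (not s iff not q): β-rule — branch into not s, not q  //  not not s, not not q.
              branch 1.1.1.1 (add not s, not q):
                × closes — contains both q and not q.
              branch 1.1.1.2 (add not not s, not not q):
                ○ open, literals {p=1, q=1, r=1, s=1}.
          branch 1.1.2 (add not not s):
            (not s iff not q): β-rule — branch into not s, not q  //  not not s, not not q.
              branch 1.1.2.1 (add not s, not q):
                × closes — contains both s and not s.
              branch 1.1.2.2 (add not not s, not not q):
                ○ open, literals {p=1, q=1, r=1, s=1}.
      branch 1.2 (add not (not s iff not q), not p):
        not (not q and not s): β-rule — branch into not not q  //  not not s.
          branch 1.2.1 (add not not q):
            not (not s iff not q): β-rule — branch into not s, not not q  //  not not s, not q.
              branch 1.2.1.1 (add not s, not not q):
                ○ open, literals {p=0, q=1, r=1, s=0}.
              branch 1.2.1.2 (add not not s, not q):
                × closes — contains both q and not q.
          branch 1.2.2 (add not not s):
            not (not s iff not q): β-rule — branch into not s, not not q  //  not not s, not q.
              branch 1.2.2.1 (add not s, not not q):
                × closes — contains both s and not s.
              branch 1.2.2.2 (add not not s, not q):
                ○ open, literals {p=0, q=0, r=1, s=1}.
  branch 2 (add not q):
    ○ open, literals {q=0}.
4 branches closed, 5 open.
Each open branch fixes some atoms; the unmentioned ones are free. Counting distinct full assignments: branch {p=1, q=1, r=1, s=1} (none free) contributes 1 new; branch {p=1, q=1, r=1, s=1} (none free) contributes 0 new; branch {p=0, q=1, r=1, s=0} (none free) contributes 1 new; branch {p=0, q=0, r=1, s=1} (none free) contributes 1 new; branch {q=0} (p, r, s) contributes 7 new. Total: 10.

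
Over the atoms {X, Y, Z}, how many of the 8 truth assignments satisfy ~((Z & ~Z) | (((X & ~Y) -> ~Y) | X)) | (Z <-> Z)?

Initial set: {(~((Z & ~Z) | (((X & ~Y) -> ~Y) | X)) | (Z <-> Z))}.
(~((Z & ~Z) | (((X & ~Y) -> ~Y) | X)) | (Z <-> Z)): β-rule — branch into ~((Z & ~Z) | (((X & ~Y) -> ~Y) | X))  //  (Z <-> Z).
  branch 1 (add ~((Z & ~Z) | (((X & ~Y) -> ~Y) | X))):
    ~((Z & ~Z) | (((X & ~Y) -> ~Y) | X)): α-rule — add ~(Z & ~Z), ~(((X & ~Y) -> ~Y) | X).
    ~(((X & ~Y) -> ~Y) | X): α-rule — add ~((X & ~Y) -> ~Y), ~X.
    ~((X & ~Y) -> ~Y): α-rule — add (X & ~Y), ~~Y.
    (X & ~Y): α-rule — add X, ~Y.
    × closes — contains both X and ~X.
  branch 2 (add (Z <-> Z)):
    (Z <-> Z): β-rule — branch into Z, Z  //  ~Z, ~Z.
      branch 2.1 (add Z, Z):
        ○ open, literals {Z=T}.
      branch 2.2 (add ~Z, ~Z):
        ○ open, literals {Z=F}.
1 branch closed, 2 open.
Each open branch fixes some atoms; the unmentioned ones are free. Counting distinct full assignments: branch {Z=T} (X, Y) contributes 4 new; branch {Z=F} (X, Y) contributes 4 new. Total: 8.

8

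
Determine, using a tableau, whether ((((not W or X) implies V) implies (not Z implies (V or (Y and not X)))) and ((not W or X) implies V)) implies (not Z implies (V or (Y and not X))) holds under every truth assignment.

Valid

Assume the negation and expand:
Initial set: {not (((((not W or X) implies V) implies (not Z implies (V or (Y and not X)))) and ((not W or X) implies V)) implies (not Z implies (V or (Y and not X))))}.
not (((((not W or X) implies V) implies (not Z implies (V or (Y and not X)))) and ((not W or X) implies V)) implies (not Z implies (V or (Y and not X)))): α-rule — add ((((not W or X) implies V) implies (not Z implies (V or (Y and not X)))) and ((not W or X) implies V)), not (not Z implies (V or (Y and not X))).
((((not W or X) implies V) implies (not Z implies (V or (Y and not X)))) and ((not W or X) implies V)): α-rule — add (((not W or X) implies V) implies (not Z implies (V or (Y and not X)))), ((not W or X) implies V).
not (not Z implies (V or (Y and not X))): α-rule — add not Z, not (V or (Y and not X)).
not (V or (Y and not X)): α-rule — add not V, not (Y and not X).
(((not W or X) implies V) implies (not Z implies (V or (Y and not X)))): β-rule — branch into not ((not W or X) implies V)  //  (not Z implies (V or (Y and not X))).
  branch 1 (add not ((not W or X) implies V)):
    not ((not W or X) implies V): α-rule — add (not W or X), not V.
    ((not W or X) implies V): β-rule — branch into not (not W or X)  //  V.
      branch 1.1 (add not (not W or X)):
        not (not W or X): α-rule — add not not W, not X.
        not (Y and not X): β-rule — branch into not Y  //  not not X.
          branch 1.1.1 (add not Y):
            (not W or X): β-rule — branch into not W  //  X.
              branch 1.1.1.1 (add not W):
                × closes — contains both W and not W.
              branch 1.1.1.2 (add X):
                × closes — contains both X and not X.
          branch 1.1.2 (add not not X):
            × closes — contains both X and not X.
      branch 1.2 (add V):
        × closes — contains both V and not V.
  branch 2 (add (not Z implies (V or (Y and not X)))):
    ((not W or X) implies V): β-rule — branch into not (not W or X)  //  V.
      branch 2.1 (add not (not W or X)):
        not (not W or X): α-rule — add not not W, not X.
        not (Y and not X): β-rule — branch into not Y  //  not not X.
          branch 2.1.1 (add not Y):
            (not Z implies (V or (Y and not X))): β-rule — branch into not not Z  //  (V or (Y and not X)).
              branch 2.1.1.1 (add not not Z):
                × closes — contains both Z and not Z.
              branch 2.1.1.2 (add (V or (Y and not X))):
                (V or (Y and not X)): β-rule — branch into V  //  (Y and not X).
                  branch 2.1.1.2.1 (add V):
                    × closes — contains both V and not V.
                  branch 2.1.1.2.2 (add (Y and not X)):
                    (Y and not X): α-rule — add Y, not X.
                    × closes — contains both Y and not Y.
          branch 2.1.2 (add not not X):
            × closes — contains both X and not X.
      branch 2.2 (add V):
        × closes — contains both V and not V.
All 9 branches close.
Every branch closed, so the negation is unsatisfiable and the formula is valid.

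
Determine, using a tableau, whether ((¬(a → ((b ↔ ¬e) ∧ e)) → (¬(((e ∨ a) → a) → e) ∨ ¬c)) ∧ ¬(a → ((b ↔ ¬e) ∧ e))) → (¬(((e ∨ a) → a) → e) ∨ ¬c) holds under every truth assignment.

Valid

Assume the negation and expand:
Initial set: {F (((¬(a → ((b ↔ ¬e) ∧ e)) → (¬(((e ∨ a) → a) → e) ∨ ¬c)) ∧ ¬(a → ((b ↔ ¬e) ∧ e))) → (¬(((e ∨ a) → a) → e) ∨ ¬c))}.
F (((¬(a → ((b ↔ ¬e) ∧ e)) → (¬(((e ∨ a) → a) → e) ∨ ¬c)) ∧ ¬(a → ((b ↔ ¬e) ∧ e))) → (¬(((e ∨ a) → a) → e) ∨ ¬c)): α-rule — add T ((¬(a → ((b ↔ ¬e) ∧ e)) → (¬(((e ∨ a) → a) → e) ∨ ¬c)) ∧ ¬(a → ((b ↔ ¬e) ∧ e))), F (¬(((e ∨ a) → a) → e) ∨ ¬c).
T ((¬(a → ((b ↔ ¬e) ∧ e)) → (¬(((e ∨ a) → a) → e) ∨ ¬c)) ∧ ¬(a → ((b ↔ ¬e) ∧ e))): α-rule — add T (¬(a → ((b ↔ ¬e) ∧ e)) → (¬(((e ∨ a) → a) → e) ∨ ¬c)), T ¬(a → ((b ↔ ¬e) ∧ e)).
F (¬(((e ∨ a) → a) → e) ∨ ¬c): α-rule — add F ¬(((e ∨ a) → a) → e), F ¬c.
T ¬(a → ((b ↔ ¬e) ∧ e)): α-rule — add T a, F ((b ↔ ¬e) ∧ e).
T (¬(a → ((b ↔ ¬e) ∧ e)) → (¬(((e ∨ a) → a) → e) ∨ ¬c)): β-rule — branch into F ¬(a → ((b ↔ ¬e) ∧ e))  //  T (¬(((e ∨ a) → a) → e) ∨ ¬c).
  branch 1 (add F ¬(a → ((b ↔ ¬e) ∧ e))):
    F ¬(((e ∨ a) → a) → e): β-rule — branch into F ((e ∨ a) → a)  //  T e.
      branch 1.1 (add F ((e ∨ a) → a)):
        F ((e ∨ a) → a): α-rule — add T (e ∨ a), F a.
        × closes — contains both a and ¬a.
      branch 1.2 (add T e):
        F ((b ↔ ¬e) ∧ e): β-rule — branch into F (b ↔ ¬e)  //  F e.
          branch 1.2.1 (add F (b ↔ ¬e)):
            F ¬(a → ((b ↔ ¬e) ∧ e)): β-rule — branch into F a  //  T ((b ↔ ¬e) ∧ e).
              branch 1.2.1.1 (add F a):
                × closes — contains both a and ¬a.
              branch 1.2.1.2 (add T ((b ↔ ¬e) ∧ e)):
                T ((b ↔ ¬e) ∧ e): α-rule — add T (b ↔ ¬e), T e.
                F (b ↔ ¬e): β-rule — branch into T b, F ¬e  //  F b, T ¬e.
                  branch 1.2.1.2.1 (add T b, F ¬e):
                    T (b ↔ ¬e): β-rule — branch into T b, T ¬e  //  F b, F ¬e.
                      branch 1.2.1.2.1.1 (add T b, T ¬e):
                        × closes — contains both e and ¬e.
                      branch 1.2.1.2.1.2 (add F b, F ¬e):
                        × closes — contains both b and ¬b.
                  branch 1.2.1.2.2 (add F b, T ¬e):
                    × closes — contains both e and ¬e.
          branch 1.2.2 (add F e):
            × closes — contains both e and ¬e.
  branch 2 (add T (¬(((e ∨ a) → a) → e) ∨ ¬c)):
    F ¬(((e ∨ a) → a) → e): β-rule — branch into F ((e ∨ a) → a)  //  T e.
      branch 2.1 (add F ((e ∨ a) → a)):
        F ((e ∨ a) → a): α-rule — add T (e ∨ a), F a.
        × closes — contains both a and ¬a.
      branch 2.2 (add T e):
        F ((b ↔ ¬e) ∧ e): β-rule — branch into F (b ↔ ¬e)  //  F e.
          branch 2.2.1 (add F (b ↔ ¬e)):
            T (¬(((e ∨ a) → a) → e) ∨ ¬c): β-rule — branch into T ¬(((e ∨ a) → a) → e)  //  T ¬c.
              branch 2.2.1.1 (add T ¬(((e ∨ a) → a) → e)):
                T ¬(((e ∨ a) → a) → e): α-rule — add T ((e ∨ a) → a), F e.
                × closes — contains both e and ¬e.
              branch 2.2.1.2 (add T ¬c):
                × closes — contains both c and ¬c.
          branch 2.2.2 (add F e):
            × closes — contains both e and ¬e.
All 10 branches close.
Every branch closed, so the negation is unsatisfiable and the formula is valid.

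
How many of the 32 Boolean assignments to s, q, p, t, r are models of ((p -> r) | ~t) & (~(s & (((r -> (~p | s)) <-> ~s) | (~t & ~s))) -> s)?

Initial set: {(((p -> r) | ~t) & (~(s & (((r -> (~p | s)) <-> ~s) | (~t & ~s))) -> s))}.
(((p -> r) | ~t) & (~(s & (((r -> (~p | s)) <-> ~s) | (~t & ~s))) -> s)): α-rule — add ((p -> r) | ~t), (~(s & (((r -> (~p | s)) <-> ~s) | (~t & ~s))) -> s).
((p -> r) | ~t): β-rule — branch into (p -> r)  //  ~t.
  branch 1 (add (p -> r)):
    (~(s & (((r -> (~p | s)) <-> ~s) | (~t & ~s))) -> s): β-rule — branch into ~~(s & (((r -> (~p | s)) <-> ~s) | (~t & ~s)))  //  s.
      branch 1.1 (add ~~(s & (((r -> (~p | s)) <-> ~s) | (~t & ~s)))):
        ~~(s & (((r -> (~p | s)) <-> ~s) | (~t & ~s))): α-rule — add s, (((r -> (~p | s)) <-> ~s) | (~t & ~s)).
        (p -> r): β-rule — branch into ~p  //  r.
          branch 1.1.1 (add ~p):
            (((r -> (~p | s)) <-> ~s) | (~t & ~s)): β-rule — branch into ((r -> (~p | s)) <-> ~s)  //  (~t & ~s).
              branch 1.1.1.1 (add ((r -> (~p | s)) <-> ~s)):
                ((r -> (~p | s)) <-> ~s): β-rule — branch into (r -> (~p | s)), ~s  //  ~(r -> (~p | s)), ~~s.
                  branch 1.1.1.1.1 (add (r -> (~p | s)), ~s):
                    × closes — contains both s and ~s.
                  branch 1.1.1.1.2 (add ~(r -> (~p | s)), ~~s):
                    ~(r -> (~p | s)): α-rule — add r, ~(~p | s).
                    ~(~p | s): α-rule — add ~~p, ~s.
                    × closes — contains both p and ~p.
              branch 1.1.1.2 (add (~t & ~s)):
                (~t & ~s): α-rule — add ~t, ~s.
                × closes — contains both s and ~s.
          branch 1.1.2 (add r):
            (((r -> (~p | s)) <-> ~s) | (~t & ~s)): β-rule — branch into ((r -> (~p | s)) <-> ~s)  //  (~t & ~s).
              branch 1.1.2.1 (add ((r -> (~p | s)) <-> ~s)):
                ((r -> (~p | s)) <-> ~s): β-rule — branch into (r -> (~p | s)), ~s  //  ~(r -> (~p | s)), ~~s.
                  branch 1.1.2.1.1 (add (r -> (~p | s)), ~s):
                    × closes — contains both s and ~s.
                  branch 1.1.2.1.2 (add ~(r -> (~p | s)), ~~s):
                    ~(r -> (~p | s)): α-rule — add r, ~(~p | s).
                    ~(~p | s): α-rule — add ~~p, ~s.
                    × closes — contains both s and ~s.
              branch 1.1.2.2 (add (~t & ~s)):
                (~t & ~s): α-rule — add ~t, ~s.
                × closes — contains both s and ~s.
      branch 1.2 (add s):
        (p -> r): β-rule — branch into ~p  //  r.
          branch 1.2.1 (add ~p):
            ○ open, literals {p=0, s=1}.
          branch 1.2.2 (add r):
            ○ open, literals {r=1, s=1}.
  branch 2 (add ~t):
    (~(s & (((r -> (~p | s)) <-> ~s) | (~t & ~s))) -> s): β-rule — branch into ~~(s & (((r -> (~p | s)) <-> ~s) | (~t & ~s)))  //  s.
      branch 2.1 (add ~~(s & (((r -> (~p | s)) <-> ~s) | (~t & ~s)))):
        ~~(s & (((r -> (~p | s)) <-> ~s) | (~t & ~s))): α-rule — add s, (((r -> (~p | s)) <-> ~s) | (~t & ~s)).
        (((r -> (~p | s)) <-> ~s) | (~t & ~s)): β-rule — branch into ((r -> (~p | s)) <-> ~s)  //  (~t & ~s).
          branch 2.1.1 (add ((r -> (~p | s)) <-> ~s)):
            ((r -> (~p | s)) <-> ~s): β-rule — branch into (r -> (~p | s)), ~s  //  ~(r -> (~p | s)), ~~s.
              branch 2.1.1.1 (add (r -> (~p | s)), ~s):
                × closes — contains both s and ~s.
              branch 2.1.1.2 (add ~(r -> (~p | s)), ~~s):
                ~(r -> (~p | s)): α-rule — add r, ~(~p | s).
                ~(~p | s): α-rule — add ~~p, ~s.
                × closes — contains both s and ~s.
          branch 2.1.2 (add (~t & ~s)):
            (~t & ~s): α-rule — add ~t, ~s.
            × closes — contains both s and ~s.
      branch 2.2 (add s):
        ○ open, literals {s=1, t=0}.
9 branches closed, 3 open.
Each open branch fixes some atoms; the unmentioned ones are free. Counting distinct full assignments: branch {p=0, s=1} (q, t, r) contributes 8 new; branch {r=1, s=1} (q, p, t) contributes 4 new; branch {s=1, t=0} (q, p, r) contributes 2 new. Total: 14.

14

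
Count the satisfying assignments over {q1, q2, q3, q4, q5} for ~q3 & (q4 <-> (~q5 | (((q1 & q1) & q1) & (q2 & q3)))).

8

Initial set: {(~q3 & (q4 <-> (~q5 | (((q1 & q1) & q1) & (q2 & q3)))))}.
(~q3 & (q4 <-> (~q5 | (((q1 & q1) & q1) & (q2 & q3))))): α-rule — add ~q3, (q4 <-> (~q5 | (((q1 & q1) & q1) & (q2 & q3)))).
(q4 <-> (~q5 | (((q1 & q1) & q1) & (q2 & q3)))): β-rule — branch into q4, (~q5 | (((q1 & q1) & q1) & (q2 & q3)))  //  ~q4, ~(~q5 | (((q1 & q1) & q1) & (q2 & q3))).
  branch 1 (add q4, (~q5 | (((q1 & q1) & q1) & (q2 & q3)))):
    (~q5 | (((q1 & q1) & q1) & (q2 & q3))): β-rule — branch into ~q5  //  (((q1 & q1) & q1) & (q2 & q3)).
      branch 1.1 (add ~q5):
        ○ open, literals {q3=false, q4=true, q5=false}.
      branch 1.2 (add (((q1 & q1) & q1) & (q2 & q3))):
        (((q1 & q1) & q1) & (q2 & q3)): α-rule — add ((q1 & q1) & q1), (q2 & q3).
        ((q1 & q1) & q1): α-rule — add (q1 & q1), q1.
        (q2 & q3): α-rule — add q2, q3.
        × closes — contains both q3 and ~q3.
  branch 2 (add ~q4, ~(~q5 | (((q1 & q1) & q1) & (q2 & q3)))):
    ~(~q5 | (((q1 & q1) & q1) & (q2 & q3))): α-rule — add ~~q5, ~(((q1 & q1) & q1) & (q2 & q3)).
    ~(((q1 & q1) & q1) & (q2 & q3)): β-rule — branch into ~((q1 & q1) & q1)  //  ~(q2 & q3).
      branch 2.1 (add ~((q1 & q1) & q1)):
        ~((q1 & q1) & q1): β-rule — branch into ~(q1 & q1)  //  ~q1.
          branch 2.1.1 (add ~(q1 & q1)):
            ~(q1 & q1): β-rule — branch into ~q1  //  ~q1.
              branch 2.1.1.1 (add ~q1):
                ○ open, literals {q1=false, q3=false, q4=false, q5=true}.
              branch 2.1.1.2 (add ~q1):
                ○ open, literals {q1=false, q3=false, q4=false, q5=true}.
          branch 2.1.2 (add ~q1):
            ○ open, literals {q1=false, q3=false, q4=false, q5=true}.
      branch 2.2 (add ~(q2 & q3)):
        ~(q2 & q3): β-rule — branch into ~q2  //  ~q3.
          branch 2.2.1 (add ~q2):
            ○ open, literals {q2=false, q3=false, q4=false, q5=true}.
          branch 2.2.2 (add ~q3):
            ○ open, literals {q3=false, q4=false, q5=true}.
1 branch closed, 6 open.
Each open branch fixes some atoms; the unmentioned ones are free. Counting distinct full assignments: branch {q3=false, q4=true, q5=false} (q1, q2) contributes 4 new; branch {q1=false, q3=false, q4=false, q5=true} (q2) contributes 2 new; branch {q1=false, q3=false, q4=false, q5=true} (q2) contributes 0 new; branch {q1=false, q3=false, q4=false, q5=true} (q2) contributes 0 new; branch {q2=false, q3=false, q4=false, q5=true} (q1) contributes 1 new; branch {q3=false, q4=false, q5=true} (q1, q2) contributes 1 new. Total: 8.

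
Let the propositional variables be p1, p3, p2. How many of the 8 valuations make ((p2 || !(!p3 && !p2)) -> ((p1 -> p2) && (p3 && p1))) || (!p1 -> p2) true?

Initial set: {(((p2 || !(!p3 && !p2)) -> ((p1 -> p2) && (p3 && p1))) || (!p1 -> p2))}.
(((p2 || !(!p3 && !p2)) -> ((p1 -> p2) && (p3 && p1))) || (!p1 -> p2)): β-rule — branch into ((p2 || !(!p3 && !p2)) -> ((p1 -> p2) && (p3 && p1)))  //  (!p1 -> p2).
  branch 1 (add ((p2 || !(!p3 && !p2)) -> ((p1 -> p2) && (p3 && p1)))):
    ((p2 || !(!p3 && !p2)) -> ((p1 -> p2) && (p3 && p1))): β-rule — branch into !(p2 || !(!p3 && !p2))  //  ((p1 -> p2) && (p3 && p1)).
      branch 1.1 (add !(p2 || !(!p3 && !p2))):
        !(p2 || !(!p3 && !p2)): α-rule — add !p2, !!(!p3 && !p2).
        !!(!p3 && !p2): α-rule — add !p3, !p2.
        ○ open, literals {p2=0, p3=0}.
      branch 1.2 (add ((p1 -> p2) && (p3 && p1))):
        ((p1 -> p2) && (p3 && p1)): α-rule — add (p1 -> p2), (p3 && p1).
        (p3 && p1): α-rule — add p3, p1.
        (p1 -> p2): β-rule — branch into !p1  //  p2.
          branch 1.2.1 (add !p1):
            × closes — contains both p1 and !p1.
          branch 1.2.2 (add p2):
            ○ open, literals {p1=1, p2=1, p3=1}.
  branch 2 (add (!p1 -> p2)):
    (!p1 -> p2): β-rule — branch into !!p1  //  p2.
      branch 2.1 (add !!p1):
        ○ open, literals {p1=1}.
      branch 2.2 (add p2):
        ○ open, literals {p2=1}.
1 branch closed, 4 open.
Each open branch fixes some atoms; the unmentioned ones are free. Counting distinct full assignments: branch {p2=0, p3=0} (p1) contributes 2 new; branch {p1=1, p2=1, p3=1} (none free) contributes 1 new; branch {p1=1} (p3, p2) contributes 2 new; branch {p2=1} (p1, p3) contributes 2 new. Total: 7.

7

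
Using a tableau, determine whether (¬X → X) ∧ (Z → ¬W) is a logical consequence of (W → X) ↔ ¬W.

Initial set: {((W → X) ↔ ¬W); ¬((¬X → X) ∧ (Z → ¬W))}.
((W → X) ↔ ¬W): β-rule — branch into (W → X), ¬W  //  ¬(W → X), ¬¬W.
  branch 1 (add (W → X), ¬W):
    ¬((¬X → X) ∧ (Z → ¬W)): β-rule — branch into ¬(¬X → X)  //  ¬(Z → ¬W).
      branch 1.1 (add ¬(¬X → X)):
        ¬(¬X → X): α-rule — add ¬X, ¬X.
        (W → X): β-rule — branch into ¬W  //  X.
          branch 1.1.1 (add ¬W):
            ○ open, literals {W=F, X=F}.
          branch 1.1.2 (add X):
            × closes — contains both X and ¬X.
      branch 1.2 (add ¬(Z → ¬W)):
        ¬(Z → ¬W): α-rule — add Z, ¬¬W.
        × closes — contains both W and ¬W.
  branch 2 (add ¬(W → X), ¬¬W):
    ¬(W → X): α-rule — add W, ¬X.
    ¬((¬X → X) ∧ (Z → ¬W)): β-rule — branch into ¬(¬X → X)  //  ¬(Z → ¬W).
      branch 2.1 (add ¬(¬X → X)):
        ¬(¬X → X): α-rule — add ¬X, ¬X.
        ○ open, literals {W=T, X=F}.
      branch 2.2 (add ¬(Z → ¬W)):
        ¬(Z → ¬W): α-rule — add Z, ¬¬W.
        ○ open, literals {W=T, X=F, Z=T}.
2 branches closed, 3 open.
An open branch gives a countermodel: W=F, X=F (unmentioned atoms arbitrary); the premises hold there but the conclusion fails.

No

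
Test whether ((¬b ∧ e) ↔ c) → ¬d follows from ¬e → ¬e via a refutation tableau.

Initial set: {(¬e → ¬e); ¬(((¬b ∧ e) ↔ c) → ¬d)}.
¬(((¬b ∧ e) ↔ c) → ¬d): α-rule — add ((¬b ∧ e) ↔ c), ¬¬d.
(¬e → ¬e): β-rule — branch into ¬¬e  //  ¬e.
  branch 1 (add ¬¬e):
    ((¬b ∧ e) ↔ c): β-rule — branch into (¬b ∧ e), c  //  ¬(¬b ∧ e), ¬c.
      branch 1.1 (add (¬b ∧ e), c):
        (¬b ∧ e): α-rule — add ¬b, e.
        ○ open, literals {b=false, c=true, d=true, e=true}.
      branch 1.2 (add ¬(¬b ∧ e), ¬c):
        ¬(¬b ∧ e): β-rule — branch into ¬¬b  //  ¬e.
          branch 1.2.1 (add ¬¬b):
            ○ open, literals {b=true, c=false, d=true, e=true}.
          branch 1.2.2 (add ¬e):
            × closes — contains both e and ¬e.
  branch 2 (add ¬e):
    ((¬b ∧ e) ↔ c): β-rule — branch into (¬b ∧ e), c  //  ¬(¬b ∧ e), ¬c.
      branch 2.1 (add (¬b ∧ e), c):
        (¬b ∧ e): α-rule — add ¬b, e.
        × closes — contains both e and ¬e.
      branch 2.2 (add ¬(¬b ∧ e), ¬c):
        ¬(¬b ∧ e): β-rule — branch into ¬¬b  //  ¬e.
          branch 2.2.1 (add ¬¬b):
            ○ open, literals {b=true, c=false, d=true, e=false}.
          branch 2.2.2 (add ¬e):
            ○ open, literals {c=false, d=true, e=false}.
2 branches closed, 4 open.
An open branch gives a countermodel: b=false, c=true, d=true, e=true (unmentioned atoms arbitrary); the premises hold there but the conclusion fails.

No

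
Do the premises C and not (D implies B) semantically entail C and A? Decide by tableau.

Initial set: {(C and not (D implies B)); not (C and A)}.
(C and not (D implies B)): α-rule — add C, not (D implies B).
not (D implies B): α-rule — add D, not B.
not (C and A): β-rule — branch into not C  //  not A.
  branch 1 (add not C):
    × closes — contains both C and not C.
  branch 2 (add not A):
    ○ open, literals {A=false, B=false, C=true, D=true}.
1 branch closed, 1 open.
An open branch gives a countermodel: A=false, B=false, C=true, D=true (unmentioned atoms arbitrary); the premises hold there but the conclusion fails.

No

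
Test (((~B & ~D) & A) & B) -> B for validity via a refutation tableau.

Assume the negation and expand:
Initial set: {~((((~B & ~D) & A) & B) -> B)}.
~((((~B & ~D) & A) & B) -> B): α-rule — add (((~B & ~D) & A) & B), ~B.
(((~B & ~D) & A) & B): α-rule — add ((~B & ~D) & A), B.
× closes — contains both B and ~B.
All 1 branch closes.
Every branch closed, so the negation is unsatisfiable and the formula is valid.

Valid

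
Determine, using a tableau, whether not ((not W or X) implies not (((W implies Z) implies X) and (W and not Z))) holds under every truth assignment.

Assume the negation and expand:
Initial set: {not not ((not W or X) implies not (((W implies Z) implies X) and (W and not Z)))}.
not not ((not W or X) implies not (((W implies Z) implies X) and (W and not Z))): β-rule — branch into not (not W or X)  //  not (((W implies Z) implies X) and (W and not Z)).
  branch 1 (add not (not W or X)):
    not (not W or X): α-rule — add not not W, not X.
    ○ open, literals {W=true, X=false}.
  branch 2 (add not (((W implies Z) implies X) and (W and not Z))):
    not (((W implies Z) implies X) and (W and not Z)): β-rule — branch into not ((W implies Z) implies X)  //  not (W and not Z).
      branch 2.1 (add not ((W implies Z) implies X)):
        not ((W implies Z) implies X): α-rule — add (W implies Z), not X.
        (W implies Z): β-rule — branch into not W  //  Z.
          branch 2.1.1 (add not W):
            ○ open, literals {W=false, X=false}.
          branch 2.1.2 (add Z):
            ○ open, literals {X=false, Z=true}.
      branch 2.2 (add not (W and not Z)):
        not (W and not Z): β-rule — branch into not W  //  not not Z.
          branch 2.2.1 (add not W):
            ○ open, literals {W=false}.
          branch 2.2.2 (add not not Z):
            ○ open, literals {Z=true}.
0 branches closed, 5 open.
An open branch gives a countermodel: W=true, X=false (unmentioned atoms arbitrary); under it the original formula is false.

Not valid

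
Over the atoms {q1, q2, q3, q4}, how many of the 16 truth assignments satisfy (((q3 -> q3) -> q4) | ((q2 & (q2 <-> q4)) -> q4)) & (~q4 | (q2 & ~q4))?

Initial set: {((((q3 -> q3) -> q4) | ((q2 & (q2 <-> q4)) -> q4)) & (~q4 | (q2 & ~q4)))}.
((((q3 -> q3) -> q4) | ((q2 & (q2 <-> q4)) -> q4)) & (~q4 | (q2 & ~q4))): α-rule — add (((q3 -> q3) -> q4) | ((q2 & (q2 <-> q4)) -> q4)), (~q4 | (q2 & ~q4)).
(((q3 -> q3) -> q4) | ((q2 & (q2 <-> q4)) -> q4)): β-rule — branch into ((q3 -> q3) -> q4)  //  ((q2 & (q2 <-> q4)) -> q4).
  branch 1 (add ((q3 -> q3) -> q4)):
    (~q4 | (q2 & ~q4)): β-rule — branch into ~q4  //  (q2 & ~q4).
      branch 1.1 (add ~q4):
        ((q3 -> q3) -> q4): β-rule — branch into ~(q3 -> q3)  //  q4.
          branch 1.1.1 (add ~(q3 -> q3)):
            ~(q3 -> q3): α-rule — add q3, ~q3.
            × closes — contains both q3 and ~q3.
          branch 1.1.2 (add q4):
            × closes — contains both q4 and ~q4.
      branch 1.2 (add (q2 & ~q4)):
        (q2 & ~q4): α-rule — add q2, ~q4.
        ((q3 -> q3) -> q4): β-rule — branch into ~(q3 -> q3)  //  q4.
          branch 1.2.1 (add ~(q3 -> q3)):
            ~(q3 -> q3): α-rule — add q3, ~q3.
            × closes — contains both q3 and ~q3.
          branch 1.2.2 (add q4):
            × closes — contains both q4 and ~q4.
  branch 2 (add ((q2 & (q2 <-> q4)) -> q4)):
    (~q4 | (q2 & ~q4)): β-rule — branch into ~q4  //  (q2 & ~q4).
      branch 2.1 (add ~q4):
        ((q2 & (q2 <-> q4)) -> q4): β-rule — branch into ~(q2 & (q2 <-> q4))  //  q4.
          branch 2.1.1 (add ~(q2 & (q2 <-> q4))):
            ~(q2 & (q2 <-> q4)): β-rule — branch into ~q2  //  ~(q2 <-> q4).
              branch 2.1.1.1 (add ~q2):
                ○ open, literals {q2=F, q4=F}.
              branch 2.1.1.2 (add ~(q2 <-> q4)):
                ~(q2 <-> q4): β-rule — branch into q2, ~q4  //  ~q2, q4.
                  branch 2.1.1.2.1 (add q2, ~q4):
                    ○ open, literals {q2=T, q4=F}.
                  branch 2.1.1.2.2 (add ~q2, q4):
                    × closes — contains both q4 and ~q4.
          branch 2.1.2 (add q4):
            × closes — contains both q4 and ~q4.
      branch 2.2 (add (q2 & ~q4)):
        (q2 & ~q4): α-rule — add q2, ~q4.
        ((q2 & (q2 <-> q4)) -> q4): β-rule — branch into ~(q2 & (q2 <-> q4))  //  q4.
          branch 2.2.1 (add ~(q2 & (q2 <-> q4))):
            ~(q2 & (q2 <-> q4)): β-rule — branch into ~q2  //  ~(q2 <-> q4).
              branch 2.2.1.1 (add ~q2):
                × closes — contains both q2 and ~q2.
              branch 2.2.1.2 (add ~(q2 <-> q4)):
                ~(q2 <-> q4): β-rule — branch into q2, ~q4  //  ~q2, q4.
                  branch 2.2.1.2.1 (add q2, ~q4):
                    ○ open, literals {q2=T, q4=F}.
                  branch 2.2.1.2.2 (add ~q2, q4):
                    × closes — contains both q2 and ~q2.
          branch 2.2.2 (add q4):
            × closes — contains both q4 and ~q4.
9 branches closed, 3 open.
Each open branch fixes some atoms; the unmentioned ones are free. Counting distinct full assignments: branch {q2=F, q4=F} (q1, q3) contributes 4 new; branch {q2=T, q4=F} (q1, q3) contributes 4 new; branch {q2=T, q4=F} (q1, q3) contributes 0 new. Total: 8.

8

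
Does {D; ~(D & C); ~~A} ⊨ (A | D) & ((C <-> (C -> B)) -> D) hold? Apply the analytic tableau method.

Initial set: {D; ~(D & C); ~~A; ~((A | D) & ((C <-> (C -> B)) -> D))}.
~~A: drop double negation, giving A.
~(D & C): β-rule — branch into ~D  //  ~C.
  branch 1 (add ~D):
    × closes — contains both D and ~D.
  branch 2 (add ~C):
    ~((A | D) & ((C <-> (C -> B)) -> D)): β-rule — branch into ~(A | D)  //  ~((C <-> (C -> B)) -> D).
      branch 2.1 (add ~(A | D)):
        ~(A | D): α-rule — add ~A, ~D.
        × closes — contains both A and ~A.
      branch 2.2 (add ~((C <-> (C -> B)) -> D)):
        ~((C <-> (C -> B)) -> D): α-rule — add (C <-> (C -> B)), ~D.
        × closes — contains both D and ~D.
All 3 branches close.
Every branch closed, so the premises entail the conclusion.

Yes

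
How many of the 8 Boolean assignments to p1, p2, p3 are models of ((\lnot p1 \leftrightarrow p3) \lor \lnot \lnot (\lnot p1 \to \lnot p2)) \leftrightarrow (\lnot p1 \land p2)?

1

Initial set: {(((\lnot p1 \leftrightarrow p3) \lor \lnot \lnot (\lnot p1 \to \lnot p2)) \leftrightarrow (\lnot p1 \land p2))}.
(((\lnot p1 \leftrightarrow p3) \lor \lnot \lnot (\lnot p1 \to \lnot p2)) \leftrightarrow (\lnot p1 \land p2)): β-rule — branch into ((\lnot p1 \leftrightarrow p3) \lor \lnot \lnot (\lnot p1 \to \lnot p2)), (\lnot p1 \land p2)  //  \lnot ((\lnot p1 \leftrightarrow p3) \lor \lnot \lnot (\lnot p1 \to \lnot p2)), \lnot (\lnot p1 \land p2).
  branch 1 (add ((\lnot p1 \leftrightarrow p3) \lor \lnot \lnot (\lnot p1 \to \lnot p2)), (\lnot p1 \land p2)):
    (\lnot p1 \land p2): α-rule — add \lnot p1, p2.
    ((\lnot p1 \leftrightarrow p3) \lor \lnot \lnot (\lnot p1 \to \lnot p2)): β-rule — branch into (\lnot p1 \leftrightarrow p3)  //  \lnot \lnot (\lnot p1 \to \lnot p2).
      branch 1.1 (add (\lnot p1 \leftrightarrow p3)):
        (\lnot p1 \leftrightarrow p3): β-rule — branch into \lnot p1, p3  //  \lnot \lnot p1, \lnot p3.
          branch 1.1.1 (add \lnot p1, p3):
            ○ open, literals {p1=F, p2=T, p3=T}.
          branch 1.1.2 (add \lnot \lnot p1, \lnot p3):
            × closes — contains both p1 and \lnot p1.
      branch 1.2 (add \lnot \lnot (\lnot p1 \to \lnot p2)):
        \lnot \lnot (\lnot p1 \to \lnot p2): drop double negation, giving (\lnot p1 \to \lnot p2).
        (\lnot p1 \to \lnot p2): β-rule — branch into \lnot \lnot p1  //  \lnot p2.
          branch 1.2.1 (add \lnot \lnot p1):
            × closes — contains both p1 and \lnot p1.
          branch 1.2.2 (add \lnot p2):
            × closes — contains both p2 and \lnot p2.
  branch 2 (add \lnot ((\lnot p1 \leftrightarrow p3) \lor \lnot \lnot (\lnot p1 \to \lnot p2)), \lnot (\lnot p1 \land p2)):
    \lnot ((\lnot p1 \leftrightarrow p3) \lor \lnot \lnot (\lnot p1 \to \lnot p2)): α-rule — add \lnot (\lnot p1 \leftrightarrow p3), \lnot \lnot \lnot (\lnot p1 \to \lnot p2).
    \lnot \lnot \lnot (\lnot p1 \to \lnot p2): drop double negation, giving \lnot (\lnot p1 \to \lnot p2).
    \lnot (\lnot p1 \to \lnot p2): α-rule — add \lnot p1, \lnot \lnot p2.
    \lnot (\lnot p1 \land p2): β-rule — branch into \lnot \lnot p1  //  \lnot p2.
      branch 2.1 (add \lnot \lnot p1):
        × closes — contains both p1 and \lnot p1.
      branch 2.2 (add \lnot p2):
        × closes — contains both p2 and \lnot p2.
5 branches closed, 1 open.
Each open branch fixes some atoms; the unmentioned ones are free. Counting distinct full assignments: branch {p1=F, p2=T, p3=T} (none free) contributes 1 new. Total: 1.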